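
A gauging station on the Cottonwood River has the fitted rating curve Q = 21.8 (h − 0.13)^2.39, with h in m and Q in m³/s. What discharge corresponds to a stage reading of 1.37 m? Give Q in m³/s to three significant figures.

Q = 21.8 × (1.37 − 0.13)^2.39 = 21.8 × 1.24^2.39 = 36.45 m³/s

36.5 m³/s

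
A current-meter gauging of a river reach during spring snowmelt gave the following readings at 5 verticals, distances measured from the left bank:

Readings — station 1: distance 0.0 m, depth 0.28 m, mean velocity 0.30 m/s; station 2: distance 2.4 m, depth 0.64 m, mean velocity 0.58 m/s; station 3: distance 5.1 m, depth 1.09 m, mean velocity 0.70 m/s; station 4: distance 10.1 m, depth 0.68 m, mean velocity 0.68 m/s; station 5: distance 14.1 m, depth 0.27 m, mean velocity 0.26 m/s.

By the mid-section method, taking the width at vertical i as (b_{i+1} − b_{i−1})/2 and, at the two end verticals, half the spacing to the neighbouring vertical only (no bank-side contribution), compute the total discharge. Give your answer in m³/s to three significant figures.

6.21 m³/s

w_1 = (2.4 − 0.0)/2 = 1.2 m; q_1 = 0.30 × 0.28 × 1.2 = 0.1008 m³/s
w_2 = (5.1 − 0.0)/2 = 2.55 m; q_2 = 0.58 × 0.64 × 2.55 = 0.9466 m³/s
w_3 = (10.1 − 2.4)/2 = 3.85 m; q_3 = 0.70 × 1.09 × 3.85 = 2.938 m³/s
w_4 = (14.1 − 5.1)/2 = 4.5 m; q_4 = 0.68 × 0.68 × 4.5 = 2.081 m³/s
w_5 = (14.1 − 10.1)/2 = 2 m; q_5 = 0.26 × 0.27 × 2 = 0.1404 m³/s
Q = Σ qᵢ = 6.206 m³/s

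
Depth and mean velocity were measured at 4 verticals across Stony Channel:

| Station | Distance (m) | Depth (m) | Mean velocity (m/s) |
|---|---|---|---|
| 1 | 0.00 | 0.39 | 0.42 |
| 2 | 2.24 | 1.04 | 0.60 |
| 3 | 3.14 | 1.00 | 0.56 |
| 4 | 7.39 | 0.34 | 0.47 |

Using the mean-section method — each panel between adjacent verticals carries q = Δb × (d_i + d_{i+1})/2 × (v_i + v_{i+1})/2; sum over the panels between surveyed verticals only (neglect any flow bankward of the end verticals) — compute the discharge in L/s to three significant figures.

2820 L/s

Panel 1-2: Δb = 2.24 m, d̄ = (0.39+1.04)/2 = 0.715, v̄ = (0.42+0.60)/2 = 0.51 → q = 2.24×0.715×0.51 = 0.8168 m³/s
Panel 2-3: Δb = 0.9 m, d̄ = (1.04+1.00)/2 = 1.02, v̄ = (0.60+0.56)/2 = 0.58 → q = 0.9×1.02×0.58 = 0.5324 m³/s
Panel 3-4: Δb = 4.25 m, d̄ = (1.00+0.34)/2 = 0.67, v̄ = (0.56+0.47)/2 = 0.515 → q = 4.25×0.67×0.515 = 1.466 m³/s
Q = Σ q = 2.816 m³/s
= 2.816 × 1000 = 2816 L/s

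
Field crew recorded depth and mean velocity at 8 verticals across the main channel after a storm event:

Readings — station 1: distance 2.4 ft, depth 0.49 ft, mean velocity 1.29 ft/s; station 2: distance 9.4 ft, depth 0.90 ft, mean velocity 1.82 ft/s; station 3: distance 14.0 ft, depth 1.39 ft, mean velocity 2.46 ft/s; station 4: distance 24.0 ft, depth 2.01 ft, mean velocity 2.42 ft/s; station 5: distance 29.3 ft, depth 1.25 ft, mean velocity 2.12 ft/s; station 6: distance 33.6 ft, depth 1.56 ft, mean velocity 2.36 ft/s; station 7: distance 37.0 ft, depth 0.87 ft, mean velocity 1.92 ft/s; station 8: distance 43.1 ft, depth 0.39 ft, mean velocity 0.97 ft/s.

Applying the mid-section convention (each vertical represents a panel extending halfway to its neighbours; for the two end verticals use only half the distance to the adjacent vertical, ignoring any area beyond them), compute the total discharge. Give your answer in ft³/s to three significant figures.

110 ft³/s

w_1 = (9.4 − 2.4)/2 = 3.5 ft; q_1 = 1.29 × 0.49 × 3.5 = 2.212 ft³/s
w_2 = (14.0 − 2.4)/2 = 5.8 ft; q_2 = 1.82 × 0.90 × 5.8 = 9.500 ft³/s
w_3 = (24.0 − 9.4)/2 = 7.3 ft; q_3 = 2.46 × 1.39 × 7.3 = 24.96 ft³/s
w_4 = (29.3 − 14.0)/2 = 7.65 ft; q_4 = 2.42 × 2.01 × 7.65 = 37.21 ft³/s
w_5 = (33.6 − 24.0)/2 = 4.8 ft; q_5 = 2.12 × 1.25 × 4.8 = 12.72 ft³/s
w_6 = (37.0 − 29.3)/2 = 3.85 ft; q_6 = 2.36 × 1.56 × 3.85 = 14.17 ft³/s
w_7 = (43.1 − 33.6)/2 = 4.75 ft; q_7 = 1.92 × 0.87 × 4.75 = 7.934 ft³/s
w_8 = (43.1 − 37.0)/2 = 3.05 ft; q_8 = 0.97 × 0.39 × 3.05 = 1.154 ft³/s
Q = Σ qᵢ = 109.9 ft³/s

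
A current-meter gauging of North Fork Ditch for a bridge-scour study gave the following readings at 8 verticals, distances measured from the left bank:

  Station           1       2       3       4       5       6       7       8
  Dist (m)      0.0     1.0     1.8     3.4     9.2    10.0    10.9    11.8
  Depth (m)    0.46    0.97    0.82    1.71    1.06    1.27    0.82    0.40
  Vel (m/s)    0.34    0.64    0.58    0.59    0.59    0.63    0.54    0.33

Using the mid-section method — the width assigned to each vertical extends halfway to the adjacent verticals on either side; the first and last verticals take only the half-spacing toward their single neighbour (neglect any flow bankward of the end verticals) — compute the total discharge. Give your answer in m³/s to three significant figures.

w_1 = (1.0 − 0.0)/2 = 0.5 m; q_1 = 0.34 × 0.46 × 0.5 = 0.07820 m³/s
w_2 = (1.8 − 0.0)/2 = 0.9 m; q_2 = 0.64 × 0.97 × 0.9 = 0.5587 m³/s
w_3 = (3.4 − 1.0)/2 = 1.2 m; q_3 = 0.58 × 0.82 × 1.2 = 0.5707 m³/s
w_4 = (9.2 − 1.8)/2 = 3.7 m; q_4 = 0.59 × 1.71 × 3.7 = 3.733 m³/s
w_5 = (10.0 − 3.4)/2 = 3.3 m; q_5 = 0.59 × 1.06 × 3.3 = 2.064 m³/s
w_6 = (10.9 − 9.2)/2 = 0.85 m; q_6 = 0.63 × 1.27 × 0.85 = 0.6801 m³/s
w_7 = (11.8 − 10.0)/2 = 0.9 m; q_7 = 0.54 × 0.82 × 0.9 = 0.3985 m³/s
w_8 = (11.8 − 10.9)/2 = 0.45 m; q_8 = 0.33 × 0.40 × 0.45 = 0.05940 m³/s
Q = Σ qᵢ = 8.142 m³/s

8.14 m³/s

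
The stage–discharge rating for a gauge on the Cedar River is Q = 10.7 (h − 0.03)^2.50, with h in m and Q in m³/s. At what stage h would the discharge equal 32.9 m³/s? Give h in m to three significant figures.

h − h₀ = (Q/C)^(1/b) = (32.9/10.7)^(1/2.50) = 1.567 m
h = 0.03 + 1.567 = 1.597 m

1.60 m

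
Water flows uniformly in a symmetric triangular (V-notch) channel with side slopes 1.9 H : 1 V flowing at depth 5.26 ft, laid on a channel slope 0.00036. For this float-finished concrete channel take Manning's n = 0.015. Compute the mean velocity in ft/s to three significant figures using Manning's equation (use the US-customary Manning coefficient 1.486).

A = z·y² = 1.9×5.26² = 52.57 ft²
P = 2y√(1+z²) = 2×5.26×√(1+1.9²) = 22.59 ft
R = A/P = 52.57/22.59 = 2.327 ft
Q = (1.486/n)·A·R^(2/3)·S^(1/2) = (1.486/0.015) × 52.57 × 2.327^(2/3) × 0.00036^(1/2) = 173.5 ft³/s
V = Q/A = 173.5/52.57 = 3.301 ft/s

3.30 ft/s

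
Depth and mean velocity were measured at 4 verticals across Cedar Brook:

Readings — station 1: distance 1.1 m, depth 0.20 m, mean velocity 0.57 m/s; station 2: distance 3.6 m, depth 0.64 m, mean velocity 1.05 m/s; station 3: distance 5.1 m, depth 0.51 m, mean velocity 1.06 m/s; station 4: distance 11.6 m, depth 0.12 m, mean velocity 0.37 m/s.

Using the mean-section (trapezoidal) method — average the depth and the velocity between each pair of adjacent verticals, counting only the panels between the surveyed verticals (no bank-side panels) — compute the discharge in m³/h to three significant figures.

11600 m³/h

Panel 1-2: Δb = 2.5 m, d̄ = (0.20+0.64)/2 = 0.42, v̄ = (0.57+1.05)/2 = 0.81 → q = 2.5×0.42×0.81 = 0.8505 m³/s
Panel 2-3: Δb = 1.5 m, d̄ = (0.64+0.51)/2 = 0.575, v̄ = (1.05+1.06)/2 = 1.055 → q = 1.5×0.575×1.055 = 0.9099 m³/s
Panel 3-4: Δb = 6.5 m, d̄ = (0.51+0.12)/2 = 0.315, v̄ = (1.06+0.37)/2 = 0.715 → q = 6.5×0.315×0.715 = 1.464 m³/s
Q = Σ q = 3.224 m³/s
= 3.224 × 3600 = 11610 m³/h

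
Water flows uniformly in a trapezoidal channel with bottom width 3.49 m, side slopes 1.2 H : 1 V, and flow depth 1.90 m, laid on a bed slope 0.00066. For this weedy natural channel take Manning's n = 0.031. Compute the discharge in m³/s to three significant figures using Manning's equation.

A = (b + z·y)·y = (3.49 + 1.2×1.90)×1.90 = 10.96 m²
P = b + 2y√(1+z²) = 3.49 + 2×1.90×√(1+1.2²) = 9.426 m
R = A/P = 10.96/9.426 = 1.163 m
Q = (1/n)·A·R^(2/3)·S^(1/2) = (1/0.031) × 10.96 × 1.163^(2/3) × 0.00066^(1/2) = 10.05 m³/s

10.0 m³/s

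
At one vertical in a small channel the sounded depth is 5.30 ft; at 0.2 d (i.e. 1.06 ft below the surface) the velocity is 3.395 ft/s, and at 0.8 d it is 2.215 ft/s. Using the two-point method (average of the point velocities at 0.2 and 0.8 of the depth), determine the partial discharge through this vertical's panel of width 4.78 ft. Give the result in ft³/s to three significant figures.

v̄ = (3.395 + 2.215) / 2 = 2.805 ft/s
q = v̄ × d × w = 2.805 × 5.30 × 4.78 = 71.06 ft³/s

71.1 ft³/s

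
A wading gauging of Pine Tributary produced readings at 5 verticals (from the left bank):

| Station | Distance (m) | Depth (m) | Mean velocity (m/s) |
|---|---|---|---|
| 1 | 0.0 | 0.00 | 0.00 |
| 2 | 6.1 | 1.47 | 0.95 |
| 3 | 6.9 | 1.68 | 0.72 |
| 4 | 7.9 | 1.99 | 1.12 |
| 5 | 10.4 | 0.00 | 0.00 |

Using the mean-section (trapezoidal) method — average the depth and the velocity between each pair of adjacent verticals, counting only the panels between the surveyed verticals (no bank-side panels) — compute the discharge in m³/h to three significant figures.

Panel 1-2: Δb = 6.1 m, d̄ = (0.00+1.47)/2 = 0.735, v̄ = (0.00+0.95)/2 = 0.475 → q = 6.1×0.735×0.475 = 2.130 m³/s
Panel 2-3: Δb = 0.8 m, d̄ = (1.47+1.68)/2 = 1.575, v̄ = (0.95+0.72)/2 = 0.835 → q = 0.8×1.575×0.835 = 1.052 m³/s
Panel 3-4: Δb = 1 m, d̄ = (1.68+1.99)/2 = 1.835, v̄ = (0.72+1.12)/2 = 0.92 → q = 1×1.835×0.92 = 1.688 m³/s
Panel 4-5: Δb = 2.5 m, d̄ = (1.99+0.00)/2 = 0.995, v̄ = (1.12+0.00)/2 = 0.56 → q = 2.5×0.995×0.56 = 1.393 m³/s
Q = Σ q = 6.263 m³/s
= 6.263 × 3600 = 22550 m³/h

22500 m³/h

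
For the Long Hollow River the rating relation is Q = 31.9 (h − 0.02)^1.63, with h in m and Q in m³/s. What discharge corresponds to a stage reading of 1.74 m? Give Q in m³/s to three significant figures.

77.2 m³/s

Q = 31.9 × (1.74 − 0.02)^1.63 = 31.9 × 1.72^1.63 = 77.22 m³/s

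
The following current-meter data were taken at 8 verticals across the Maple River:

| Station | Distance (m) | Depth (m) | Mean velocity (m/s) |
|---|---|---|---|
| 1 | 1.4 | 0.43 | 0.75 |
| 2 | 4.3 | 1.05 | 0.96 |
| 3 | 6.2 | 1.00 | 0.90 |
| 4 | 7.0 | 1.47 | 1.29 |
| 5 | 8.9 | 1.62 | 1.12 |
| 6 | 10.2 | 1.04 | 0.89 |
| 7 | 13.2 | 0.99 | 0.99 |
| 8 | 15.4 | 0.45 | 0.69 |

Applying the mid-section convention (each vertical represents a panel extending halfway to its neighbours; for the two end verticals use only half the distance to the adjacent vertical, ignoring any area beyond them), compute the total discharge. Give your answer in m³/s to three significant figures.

w_1 = (4.3 − 1.4)/2 = 1.45 m; q_1 = 0.75 × 0.43 × 1.45 = 0.4676 m³/s
w_2 = (6.2 − 1.4)/2 = 2.4 m; q_2 = 0.96 × 1.05 × 2.4 = 2.419 m³/s
w_3 = (7.0 − 4.3)/2 = 1.35 m; q_3 = 0.90 × 1.00 × 1.35 = 1.215 m³/s
w_4 = (8.9 − 6.2)/2 = 1.35 m; q_4 = 1.29 × 1.47 × 1.35 = 2.560 m³/s
w_5 = (10.2 − 7.0)/2 = 1.6 m; q_5 = 1.12 × 1.62 × 1.6 = 2.903 m³/s
w_6 = (13.2 − 8.9)/2 = 2.15 m; q_6 = 0.89 × 1.04 × 2.15 = 1.990 m³/s
w_7 = (15.4 − 10.2)/2 = 2.6 m; q_7 = 0.99 × 0.99 × 2.6 = 2.548 m³/s
w_8 = (15.4 − 13.2)/2 = 1.1 m; q_8 = 0.69 × 0.45 × 1.1 = 0.3416 m³/s
Q = Σ qᵢ = 14.44 m³/s

14.4 m³/s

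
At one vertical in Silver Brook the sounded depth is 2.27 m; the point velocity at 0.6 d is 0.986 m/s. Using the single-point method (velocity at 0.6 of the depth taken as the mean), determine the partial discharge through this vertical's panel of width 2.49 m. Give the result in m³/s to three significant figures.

v̄ = v₀.₆ = 0.986 m/s
q = v̄ × d × w = 0.9860 × 2.27 × 2.49 = 5.573 m³/s

5.57 m³/s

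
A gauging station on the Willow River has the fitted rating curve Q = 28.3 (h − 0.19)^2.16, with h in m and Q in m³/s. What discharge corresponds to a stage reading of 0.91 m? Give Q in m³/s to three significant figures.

Q = 28.3 × (0.91 − 0.19)^2.16 = 28.3 × 0.72^2.16 = 13.92 m³/s

13.9 m³/s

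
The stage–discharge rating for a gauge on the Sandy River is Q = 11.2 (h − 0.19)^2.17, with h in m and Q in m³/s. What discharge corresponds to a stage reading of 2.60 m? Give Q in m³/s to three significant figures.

75.5 m³/s

Q = 11.2 × (2.60 − 0.19)^2.17 = 11.2 × 2.41^2.17 = 75.54 m³/s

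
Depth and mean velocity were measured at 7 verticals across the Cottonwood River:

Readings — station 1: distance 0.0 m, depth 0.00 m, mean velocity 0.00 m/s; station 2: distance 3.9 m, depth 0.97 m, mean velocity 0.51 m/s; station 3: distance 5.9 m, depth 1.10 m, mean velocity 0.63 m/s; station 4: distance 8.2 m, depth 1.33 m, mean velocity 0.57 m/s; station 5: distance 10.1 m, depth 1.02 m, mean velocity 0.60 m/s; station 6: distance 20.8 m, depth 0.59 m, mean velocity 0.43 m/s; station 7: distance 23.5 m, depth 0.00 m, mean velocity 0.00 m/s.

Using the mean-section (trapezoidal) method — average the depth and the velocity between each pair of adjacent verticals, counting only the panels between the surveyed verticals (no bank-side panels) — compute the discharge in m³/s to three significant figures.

9.25 m³/s

Panel 1-2: Δb = 3.9 m, d̄ = (0.00+0.97)/2 = 0.485, v̄ = (0.00+0.51)/2 = 0.255 → q = 3.9×0.485×0.255 = 0.4823 m³/s
Panel 2-3: Δb = 2 m, d̄ = (0.97+1.10)/2 = 1.035, v̄ = (0.51+0.63)/2 = 0.57 → q = 2×1.035×0.57 = 1.180 m³/s
Panel 3-4: Δb = 2.3 m, d̄ = (1.10+1.33)/2 = 1.215, v̄ = (0.63+0.57)/2 = 0.6 → q = 2.3×1.215×0.6 = 1.677 m³/s
Panel 4-5: Δb = 1.9 m, d̄ = (1.33+1.02)/2 = 1.175, v̄ = (0.57+0.60)/2 = 0.585 → q = 1.9×1.175×0.585 = 1.306 m³/s
Panel 5-6: Δb = 10.7 m, d̄ = (1.02+0.59)/2 = 0.805, v̄ = (0.60+0.43)/2 = 0.515 → q = 10.7×0.805×0.515 = 4.436 m³/s
Panel 6-7: Δb = 2.7 m, d̄ = (0.59+0.00)/2 = 0.295, v̄ = (0.43+0.00)/2 = 0.215 → q = 2.7×0.295×0.215 = 0.1712 m³/s
Q = Σ q = 9.252 m³/s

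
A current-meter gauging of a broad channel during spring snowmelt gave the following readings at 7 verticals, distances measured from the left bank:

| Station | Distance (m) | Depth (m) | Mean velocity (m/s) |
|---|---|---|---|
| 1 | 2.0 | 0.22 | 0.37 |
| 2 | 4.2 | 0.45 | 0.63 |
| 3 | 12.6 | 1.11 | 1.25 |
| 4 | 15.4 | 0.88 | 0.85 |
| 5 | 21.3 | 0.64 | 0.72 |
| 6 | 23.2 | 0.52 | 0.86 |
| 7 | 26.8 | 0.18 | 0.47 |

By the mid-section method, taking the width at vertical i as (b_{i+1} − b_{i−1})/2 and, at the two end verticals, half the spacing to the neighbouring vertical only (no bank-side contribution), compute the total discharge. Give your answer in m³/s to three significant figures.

15.8 m³/s

w_1 = (4.2 − 2.0)/2 = 1.1 m; q_1 = 0.37 × 0.22 × 1.1 = 0.08954 m³/s
w_2 = (12.6 − 2.0)/2 = 5.3 m; q_2 = 0.63 × 0.45 × 5.3 = 1.503 m³/s
w_3 = (15.4 − 4.2)/2 = 5.6 m; q_3 = 1.25 × 1.11 × 5.6 = 7.770 m³/s
w_4 = (21.3 − 12.6)/2 = 4.35 m; q_4 = 0.85 × 0.88 × 4.35 = 3.254 m³/s
w_5 = (23.2 − 15.4)/2 = 3.9 m; q_5 = 0.72 × 0.64 × 3.9 = 1.797 m³/s
w_6 = (26.8 − 21.3)/2 = 2.75 m; q_6 = 0.86 × 0.52 × 2.75 = 1.230 m³/s
w_7 = (26.8 − 23.2)/2 = 1.8 m; q_7 = 0.47 × 0.18 × 1.8 = 0.1523 m³/s
Q = Σ qᵢ = 15.80 m³/s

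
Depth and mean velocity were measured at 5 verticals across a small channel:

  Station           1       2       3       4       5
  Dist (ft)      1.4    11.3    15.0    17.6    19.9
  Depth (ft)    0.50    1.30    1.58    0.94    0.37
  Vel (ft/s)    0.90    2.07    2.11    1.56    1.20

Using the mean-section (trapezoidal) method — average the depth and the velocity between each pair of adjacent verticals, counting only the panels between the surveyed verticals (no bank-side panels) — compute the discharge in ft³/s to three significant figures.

32.5 ft³/s

Panel 1-2: Δb = 9.9 ft, d̄ = (0.50+1.30)/2 = 0.9, v̄ = (0.90+2.07)/2 = 1.485 → q = 9.9×0.9×1.485 = 13.23 ft³/s
Panel 2-3: Δb = 3.7 ft, d̄ = (1.30+1.58)/2 = 1.44, v̄ = (2.07+2.11)/2 = 2.09 → q = 3.7×1.44×2.09 = 11.14 ft³/s
Panel 3-4: Δb = 2.6 ft, d̄ = (1.58+0.94)/2 = 1.26, v̄ = (2.11+1.56)/2 = 1.835 → q = 2.6×1.26×1.835 = 6.011 ft³/s
Panel 4-5: Δb = 2.3 ft, d̄ = (0.94+0.37)/2 = 0.655, v̄ = (1.56+1.20)/2 = 1.38 → q = 2.3×0.655×1.38 = 2.079 ft³/s
Q = Σ q = 32.46 ft³/s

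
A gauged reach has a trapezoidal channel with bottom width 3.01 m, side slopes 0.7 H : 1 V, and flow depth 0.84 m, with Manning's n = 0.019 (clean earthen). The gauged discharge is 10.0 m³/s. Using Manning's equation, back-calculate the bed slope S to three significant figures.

0.00786

A = (b + z·y)·y = (3.01 + 0.7×0.84)×0.84 = 3.022 m²
P = b + 2y√(1+z²) = 3.01 + 2×0.84×√(1+0.7²) = 5.061 m
R = A/P = 3.022/5.061 = 0.5972 m
S = (Q·n / (1·A·R^(2/3)))² = (10.0×0.019 / (1×3.022×0.7092))² = 0.007858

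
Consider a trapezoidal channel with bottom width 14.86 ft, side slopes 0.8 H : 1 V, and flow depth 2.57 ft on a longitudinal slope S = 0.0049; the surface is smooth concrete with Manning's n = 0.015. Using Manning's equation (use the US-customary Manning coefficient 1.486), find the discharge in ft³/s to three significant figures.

A = (b + z·y)·y = (14.86 + 0.8×2.57)×2.57 = 43.47 ft²
P = b + 2y√(1+z²) = 14.86 + 2×2.57×√(1+0.8²) = 21.44 ft
R = A/P = 43.47/21.44 = 2.027 ft
Q = (1.486/n)·A·R^(2/3)·S^(1/2) = (1.486/0.015) × 43.47 × 2.027^(2/3) × 0.0049^(1/2) = 482.9 ft³/s

483 ft³/s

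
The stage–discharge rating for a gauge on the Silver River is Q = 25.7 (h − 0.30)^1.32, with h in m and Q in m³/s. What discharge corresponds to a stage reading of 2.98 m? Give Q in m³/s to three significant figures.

94.4 m³/s

Q = 25.7 × (2.98 − 0.30)^1.32 = 25.7 × 2.68^1.32 = 94.42 m³/s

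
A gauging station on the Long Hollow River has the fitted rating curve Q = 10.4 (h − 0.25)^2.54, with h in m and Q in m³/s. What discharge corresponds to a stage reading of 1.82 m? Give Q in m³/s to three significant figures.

32.7 m³/s

Q = 10.4 × (1.82 − 0.25)^2.54 = 10.4 × 1.57^2.54 = 32.71 m³/s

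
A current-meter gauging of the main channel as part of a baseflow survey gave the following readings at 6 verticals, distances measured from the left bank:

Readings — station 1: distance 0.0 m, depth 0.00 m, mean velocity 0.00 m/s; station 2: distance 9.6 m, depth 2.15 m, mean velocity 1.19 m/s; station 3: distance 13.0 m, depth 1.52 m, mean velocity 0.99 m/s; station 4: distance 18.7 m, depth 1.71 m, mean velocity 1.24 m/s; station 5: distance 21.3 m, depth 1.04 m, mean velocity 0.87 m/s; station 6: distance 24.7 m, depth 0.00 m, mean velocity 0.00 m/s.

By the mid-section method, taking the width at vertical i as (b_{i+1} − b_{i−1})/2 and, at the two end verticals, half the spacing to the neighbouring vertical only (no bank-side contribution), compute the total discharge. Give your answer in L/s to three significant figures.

35000 L/s

w_2 = (13.0 − 0.0)/2 = 6.5 m; q_2 = 1.19 × 2.15 × 6.5 = 16.63 m³/s
w_3 = (18.7 − 9.6)/2 = 4.55 m; q_3 = 0.99 × 1.52 × 4.55 = 6.847 m³/s
w_4 = (21.3 − 13.0)/2 = 4.15 m; q_4 = 1.24 × 1.71 × 4.15 = 8.800 m³/s
w_5 = (24.7 − 18.7)/2 = 3 m; q_5 = 0.87 × 1.04 × 3 = 2.714 m³/s
Stations 1, 6 contribute zero (depth or velocity is 0).
Q = Σ qᵢ = 34.99 m³/s
= 34.99 × 1000 = 34990 L/s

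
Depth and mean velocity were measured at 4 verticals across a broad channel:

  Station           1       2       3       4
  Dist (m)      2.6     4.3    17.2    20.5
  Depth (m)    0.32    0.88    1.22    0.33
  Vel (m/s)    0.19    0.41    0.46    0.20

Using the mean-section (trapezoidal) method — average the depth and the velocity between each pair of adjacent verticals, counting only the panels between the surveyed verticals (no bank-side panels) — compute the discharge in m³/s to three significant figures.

7.04 m³/s

Panel 1-2: Δb = 1.7 m, d̄ = (0.32+0.88)/2 = 0.6, v̄ = (0.19+0.41)/2 = 0.3 → q = 1.7×0.6×0.3 = 0.3060 m³/s
Panel 2-3: Δb = 12.9 m, d̄ = (0.88+1.22)/2 = 1.05, v̄ = (0.41+0.46)/2 = 0.435 → q = 12.9×1.05×0.435 = 5.892 m³/s
Panel 3-4: Δb = 3.3 m, d̄ = (1.22+0.33)/2 = 0.775, v̄ = (0.46+0.20)/2 = 0.33 → q = 3.3×0.775×0.33 = 0.8440 m³/s
Q = Σ q = 7.042 m³/s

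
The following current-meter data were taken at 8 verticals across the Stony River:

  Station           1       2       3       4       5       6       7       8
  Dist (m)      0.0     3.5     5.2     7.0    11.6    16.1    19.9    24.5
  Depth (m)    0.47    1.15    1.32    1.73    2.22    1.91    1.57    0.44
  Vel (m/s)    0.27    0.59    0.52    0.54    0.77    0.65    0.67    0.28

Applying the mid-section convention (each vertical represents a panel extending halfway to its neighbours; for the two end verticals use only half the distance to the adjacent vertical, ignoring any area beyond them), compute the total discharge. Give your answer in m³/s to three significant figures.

w_1 = (3.5 − 0.0)/2 = 1.75 m; q_1 = 0.27 × 0.47 × 1.75 = 0.2221 m³/s
w_2 = (5.2 − 0.0)/2 = 2.6 m; q_2 = 0.59 × 1.15 × 2.6 = 1.764 m³/s
w_3 = (7.0 − 3.5)/2 = 1.75 m; q_3 = 0.52 × 1.32 × 1.75 = 1.201 m³/s
w_4 = (11.6 − 5.2)/2 = 3.2 m; q_4 = 0.54 × 1.73 × 3.2 = 2.989 m³/s
w_5 = (16.1 − 7.0)/2 = 4.55 m; q_5 = 0.77 × 2.22 × 4.55 = 7.778 m³/s
w_6 = (19.9 − 11.6)/2 = 4.15 m; q_6 = 0.65 × 1.91 × 4.15 = 5.152 m³/s
w_7 = (24.5 − 16.1)/2 = 4.2 m; q_7 = 0.67 × 1.57 × 4.2 = 4.418 m³/s
w_8 = (24.5 − 19.9)/2 = 2.3 m; q_8 = 0.28 × 0.44 × 2.3 = 0.2834 m³/s
Q = Σ qᵢ = 23.81 m³/s

23.8 m³/s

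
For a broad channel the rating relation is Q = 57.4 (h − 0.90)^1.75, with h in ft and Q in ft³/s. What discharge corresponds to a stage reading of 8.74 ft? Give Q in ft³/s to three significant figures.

Q = 57.4 × (8.74 − 0.90)^1.75 = 57.4 × 7.84^1.75 = 2108 ft³/s

2110 ft³/s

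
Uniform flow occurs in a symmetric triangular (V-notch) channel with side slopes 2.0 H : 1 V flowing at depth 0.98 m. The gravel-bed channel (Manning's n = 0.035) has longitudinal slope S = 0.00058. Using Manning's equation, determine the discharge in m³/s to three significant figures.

0.763 m³/s

A = z·y² = 2.0×0.98² = 1.921 m²
P = 2y√(1+z²) = 2×0.98×√(1+2.0²) = 4.383 m
R = A/P = 1.921/4.383 = 0.4383 m
Q = (1/n)·A·R^(2/3)·S^(1/2) = (1/0.035) × 1.921 × 0.4383^(2/3) × 0.00058^(1/2) = 0.7626 m³/s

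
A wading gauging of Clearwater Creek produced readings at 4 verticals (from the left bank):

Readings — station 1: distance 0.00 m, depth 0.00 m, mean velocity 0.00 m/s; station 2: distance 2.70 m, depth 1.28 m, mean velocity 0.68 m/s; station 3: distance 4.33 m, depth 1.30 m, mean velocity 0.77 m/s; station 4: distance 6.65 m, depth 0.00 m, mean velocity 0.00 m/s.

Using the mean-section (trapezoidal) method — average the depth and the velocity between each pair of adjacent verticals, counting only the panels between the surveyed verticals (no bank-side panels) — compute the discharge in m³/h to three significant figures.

Panel 1-2: Δb = 2.7 m, d̄ = (0.00+1.28)/2 = 0.64, v̄ = (0.00+0.68)/2 = 0.34 → q = 2.7×0.64×0.34 = 0.5875 m³/s
Panel 2-3: Δb = 1.63 m, d̄ = (1.28+1.30)/2 = 1.29, v̄ = (0.68+0.77)/2 = 0.725 → q = 1.63×1.29×0.725 = 1.524 m³/s
Panel 3-4: Δb = 2.32 m, d̄ = (1.30+0.00)/2 = 0.65, v̄ = (0.77+0.00)/2 = 0.385 → q = 2.32×0.65×0.385 = 0.5806 m³/s
Q = Σ q = 2.693 m³/s
= 2.693 × 3600 = 9693 m³/h

9690 m³/h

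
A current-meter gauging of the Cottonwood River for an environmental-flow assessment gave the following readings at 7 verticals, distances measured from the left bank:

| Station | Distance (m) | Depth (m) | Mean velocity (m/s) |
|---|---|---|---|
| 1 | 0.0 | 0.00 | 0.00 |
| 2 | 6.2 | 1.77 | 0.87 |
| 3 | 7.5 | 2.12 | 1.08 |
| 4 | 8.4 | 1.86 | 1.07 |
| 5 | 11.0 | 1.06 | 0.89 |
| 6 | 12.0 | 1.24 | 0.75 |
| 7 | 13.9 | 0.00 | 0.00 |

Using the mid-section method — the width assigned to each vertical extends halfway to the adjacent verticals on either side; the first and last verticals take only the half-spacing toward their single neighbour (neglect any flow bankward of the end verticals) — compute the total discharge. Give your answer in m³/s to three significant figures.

14.8 m³/s

w_2 = (7.5 − 0.0)/2 = 3.75 m; q_2 = 0.87 × 1.77 × 3.75 = 5.775 m³/s
w_3 = (8.4 − 6.2)/2 = 1.1 m; q_3 = 1.08 × 2.12 × 1.1 = 2.519 m³/s
w_4 = (11.0 − 7.5)/2 = 1.75 m; q_4 = 1.07 × 1.86 × 1.75 = 3.483 m³/s
w_5 = (12.0 − 8.4)/2 = 1.8 m; q_5 = 0.89 × 1.06 × 1.8 = 1.698 m³/s
w_6 = (13.9 − 11.0)/2 = 1.45 m; q_6 = 0.75 × 1.24 × 1.45 = 1.349 m³/s
Stations 1, 7 contribute zero (depth or velocity is 0).
Q = Σ qᵢ = 14.82 m³/s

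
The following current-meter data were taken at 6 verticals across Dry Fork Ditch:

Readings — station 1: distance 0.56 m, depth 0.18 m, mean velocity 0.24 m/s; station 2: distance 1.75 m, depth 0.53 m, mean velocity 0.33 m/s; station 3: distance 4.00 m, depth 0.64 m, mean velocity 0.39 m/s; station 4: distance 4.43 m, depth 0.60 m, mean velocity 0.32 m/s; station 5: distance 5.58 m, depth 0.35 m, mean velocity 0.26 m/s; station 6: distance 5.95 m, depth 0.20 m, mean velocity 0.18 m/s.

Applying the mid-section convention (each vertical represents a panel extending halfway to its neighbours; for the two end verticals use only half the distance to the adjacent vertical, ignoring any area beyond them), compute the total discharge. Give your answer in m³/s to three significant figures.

0.888 m³/s

w_1 = (1.75 − 0.56)/2 = 0.595 m; q_1 = 0.24 × 0.18 × 0.595 = 0.02570 m³/s
w_2 = (4.00 − 0.56)/2 = 1.72 m; q_2 = 0.33 × 0.53 × 1.72 = 0.3008 m³/s
w_3 = (4.43 − 1.75)/2 = 1.34 m; q_3 = 0.39 × 0.64 × 1.34 = 0.3345 m³/s
w_4 = (5.58 − 4.00)/2 = 0.79 m; q_4 = 0.32 × 0.60 × 0.79 = 0.1517 m³/s
w_5 = (5.95 − 4.43)/2 = 0.76 m; q_5 = 0.26 × 0.35 × 0.76 = 0.06916 m³/s
w_6 = (5.95 − 5.58)/2 = 0.185 m; q_6 = 0.18 × 0.20 × 0.185 = 0.006660 m³/s
Q = Σ qᵢ = 0.8885 m³/s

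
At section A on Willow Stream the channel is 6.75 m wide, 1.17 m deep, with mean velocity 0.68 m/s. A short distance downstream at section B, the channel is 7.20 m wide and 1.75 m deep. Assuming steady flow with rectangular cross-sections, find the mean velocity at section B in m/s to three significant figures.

0.426 m/s

Q = A₁V₁ = (6.75×1.17) × 0.68 = 5.370 m³/s
A₂ = 7.20 × 1.75 = 12.60 m²
V₂ = Q/A₂ = 5.370/12.60 = 0.4262 m/s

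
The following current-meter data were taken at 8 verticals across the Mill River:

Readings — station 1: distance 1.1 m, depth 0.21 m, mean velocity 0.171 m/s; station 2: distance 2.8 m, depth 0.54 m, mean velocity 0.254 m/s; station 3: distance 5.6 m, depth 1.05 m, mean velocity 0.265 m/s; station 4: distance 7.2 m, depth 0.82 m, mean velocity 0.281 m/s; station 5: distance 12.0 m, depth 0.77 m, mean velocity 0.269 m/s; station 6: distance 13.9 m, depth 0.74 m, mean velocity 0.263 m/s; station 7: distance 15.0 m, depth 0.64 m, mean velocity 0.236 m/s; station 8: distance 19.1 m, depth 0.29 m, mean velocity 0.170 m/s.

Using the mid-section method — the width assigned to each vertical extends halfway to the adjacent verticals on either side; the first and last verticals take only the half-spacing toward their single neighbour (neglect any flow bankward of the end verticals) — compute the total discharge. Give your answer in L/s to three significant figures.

w_1 = (2.8 − 1.1)/2 = 0.85 m; q_1 = 0.171 × 0.21 × 0.85 = 0.03052 m³/s
w_2 = (5.6 − 1.1)/2 = 2.25 m; q_2 = 0.254 × 0.54 × 2.25 = 0.3086 m³/s
w_3 = (7.2 − 2.8)/2 = 2.2 m; q_3 = 0.265 × 1.05 × 2.2 = 0.6122 m³/s
w_4 = (12.0 − 5.6)/2 = 3.2 m; q_4 = 0.281 × 0.82 × 3.2 = 0.7373 m³/s
w_5 = (13.9 − 7.2)/2 = 3.35 m; q_5 = 0.269 × 0.77 × 3.35 = 0.6939 m³/s
w_6 = (15.0 − 12.0)/2 = 1.5 m; q_6 = 0.263 × 0.74 × 1.5 = 0.2919 m³/s
w_7 = (19.1 − 13.9)/2 = 2.6 m; q_7 = 0.236 × 0.64 × 2.6 = 0.3927 m³/s
w_8 = (19.1 − 15.0)/2 = 2.05 m; q_8 = 0.170 × 0.29 × 2.05 = 0.1011 m³/s
Q = Σ qᵢ = 3.168 m³/s
= 3.168 × 1000 = 3168 L/s

3170 L/s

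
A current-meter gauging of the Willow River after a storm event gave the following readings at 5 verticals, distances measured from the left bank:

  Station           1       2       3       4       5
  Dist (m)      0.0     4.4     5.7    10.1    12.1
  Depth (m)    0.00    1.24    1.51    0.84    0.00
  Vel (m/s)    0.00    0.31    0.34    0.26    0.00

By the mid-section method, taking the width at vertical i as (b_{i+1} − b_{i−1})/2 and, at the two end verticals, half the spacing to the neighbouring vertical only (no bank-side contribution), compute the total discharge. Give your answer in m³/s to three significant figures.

3.26 m³/s

w_2 = (5.7 − 0.0)/2 = 2.85 m; q_2 = 0.31 × 1.24 × 2.85 = 1.096 m³/s
w_3 = (10.1 − 4.4)/2 = 2.85 m; q_3 = 0.34 × 1.51 × 2.85 = 1.463 m³/s
w_4 = (12.1 − 5.7)/2 = 3.2 m; q_4 = 0.26 × 0.84 × 3.2 = 0.6989 m³/s
Stations 1, 5 contribute zero (depth or velocity is 0).
Q = Σ qᵢ = 3.258 m³/s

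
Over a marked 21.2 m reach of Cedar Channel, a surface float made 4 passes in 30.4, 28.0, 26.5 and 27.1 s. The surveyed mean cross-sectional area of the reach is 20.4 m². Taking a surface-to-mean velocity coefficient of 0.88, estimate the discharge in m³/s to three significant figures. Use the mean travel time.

t̄ = (30.4 + 28.0 + 26.5 + 27.1) / 4 = 28 s
v_surface = L / t̄ = 21.2 / 28 = 0.7571 m/s
v_mean = 0.88 × 0.7571 = 0.6663 m/s
Q = A × v_mean = 20.4 × 0.6663 = 13.59 m³/s

13.6 m³/s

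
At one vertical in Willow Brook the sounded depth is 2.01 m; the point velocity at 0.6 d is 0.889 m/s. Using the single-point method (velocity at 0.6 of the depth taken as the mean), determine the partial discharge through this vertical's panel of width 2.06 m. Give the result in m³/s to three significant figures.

3.68 m³/s

v̄ = v₀.₆ = 0.889 m/s
q = v̄ × d × w = 0.8890 × 2.01 × 2.06 = 3.681 m³/s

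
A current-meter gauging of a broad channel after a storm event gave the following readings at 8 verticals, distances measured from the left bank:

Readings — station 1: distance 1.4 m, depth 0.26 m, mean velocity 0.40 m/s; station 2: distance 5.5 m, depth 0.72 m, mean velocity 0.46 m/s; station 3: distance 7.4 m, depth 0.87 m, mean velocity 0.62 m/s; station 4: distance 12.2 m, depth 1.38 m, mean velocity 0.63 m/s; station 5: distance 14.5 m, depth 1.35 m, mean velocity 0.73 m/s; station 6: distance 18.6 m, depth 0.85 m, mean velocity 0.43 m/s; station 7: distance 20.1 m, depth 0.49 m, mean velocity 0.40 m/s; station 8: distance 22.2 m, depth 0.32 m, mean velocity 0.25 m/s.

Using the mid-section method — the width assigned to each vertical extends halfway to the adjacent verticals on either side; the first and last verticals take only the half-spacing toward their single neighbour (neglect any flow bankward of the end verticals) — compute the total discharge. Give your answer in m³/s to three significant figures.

w_1 = (5.5 − 1.4)/2 = 2.05 m; q_1 = 0.40 × 0.26 × 2.05 = 0.2132 m³/s
w_2 = (7.4 − 1.4)/2 = 3 m; q_2 = 0.46 × 0.72 × 3 = 0.9936 m³/s
w_3 = (12.2 − 5.5)/2 = 3.35 m; q_3 = 0.62 × 0.87 × 3.35 = 1.807 m³/s
w_4 = (14.5 − 7.4)/2 = 3.55 m; q_4 = 0.63 × 1.38 × 3.55 = 3.086 m³/s
w_5 = (18.6 − 12.2)/2 = 3.2 m; q_5 = 0.73 × 1.35 × 3.2 = 3.154 m³/s
w_6 = (20.1 − 14.5)/2 = 2.8 m; q_6 = 0.43 × 0.85 × 2.8 = 1.023 m³/s
w_7 = (22.2 − 18.6)/2 = 1.8 m; q_7 = 0.40 × 0.49 × 1.8 = 0.3528 m³/s
w_8 = (22.2 − 20.1)/2 = 1.05 m; q_8 = 0.25 × 0.32 × 1.05 = 0.08400 m³/s
Q = Σ qᵢ = 10.71 m³/s

10.7 m³/s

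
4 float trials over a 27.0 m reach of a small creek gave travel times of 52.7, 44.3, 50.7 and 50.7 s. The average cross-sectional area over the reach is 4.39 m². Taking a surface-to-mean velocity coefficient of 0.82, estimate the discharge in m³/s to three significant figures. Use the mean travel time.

t̄ = (52.7 + 44.3 + 50.7 + 50.7) / 4 = 49.6 s
v_surface = L / t̄ = 27.0 / 49.6 = 0.5444 m/s
v_mean = 0.82 × 0.5444 = 0.4464 m/s
Q = A × v_mean = 4.39 × 0.4464 = 1.960 m³/s

1.96 m³/s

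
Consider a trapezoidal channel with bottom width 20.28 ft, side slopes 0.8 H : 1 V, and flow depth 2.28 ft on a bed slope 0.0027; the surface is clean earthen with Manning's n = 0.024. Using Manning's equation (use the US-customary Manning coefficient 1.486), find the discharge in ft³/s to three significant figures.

251 ft³/s

A = (b + z·y)·y = (20.28 + 0.8×2.28)×2.28 = 50.40 ft²
P = b + 2y√(1+z²) = 20.28 + 2×2.28×√(1+0.8²) = 26.12 ft
R = A/P = 50.40/26.12 = 1.929 ft
Q = (1.486/n)·A·R^(2/3)·S^(1/2) = (1.486/0.024) × 50.40 × 1.929^(2/3) × 0.0027^(1/2) = 251.3 ft³/s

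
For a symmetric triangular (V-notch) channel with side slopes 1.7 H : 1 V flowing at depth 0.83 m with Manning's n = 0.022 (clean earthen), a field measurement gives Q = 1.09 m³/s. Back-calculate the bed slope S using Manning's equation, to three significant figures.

0.00165

A = z·y² = 1.7×0.83² = 1.171 m²
P = 2y√(1+z²) = 2×0.83×√(1+1.7²) = 3.274 m
R = A/P = 1.171/3.274 = 0.3577 m
S = (Q·n / (1·A·R^(2/3)))² = (1.09×0.022 / (1×1.171×0.5039))² = 0.001651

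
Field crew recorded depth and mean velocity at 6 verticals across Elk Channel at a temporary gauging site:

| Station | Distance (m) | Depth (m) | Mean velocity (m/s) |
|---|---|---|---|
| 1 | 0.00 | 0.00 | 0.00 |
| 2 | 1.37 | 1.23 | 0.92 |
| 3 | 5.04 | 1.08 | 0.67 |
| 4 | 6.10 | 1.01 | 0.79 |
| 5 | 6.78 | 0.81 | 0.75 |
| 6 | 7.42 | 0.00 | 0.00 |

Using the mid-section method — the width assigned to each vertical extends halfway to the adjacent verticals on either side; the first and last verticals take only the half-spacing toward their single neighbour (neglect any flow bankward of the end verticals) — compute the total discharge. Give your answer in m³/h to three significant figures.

w_2 = (5.04 − 0.00)/2 = 2.52 m; q_2 = 0.92 × 1.23 × 2.52 = 2.852 m³/s
w_3 = (6.10 − 1.37)/2 = 2.365 m; q_3 = 0.67 × 1.08 × 2.365 = 1.711 m³/s
w_4 = (6.78 − 5.04)/2 = 0.87 m; q_4 = 0.79 × 1.01 × 0.87 = 0.6942 m³/s
w_5 = (7.42 − 6.10)/2 = 0.66 m; q_5 = 0.75 × 0.81 × 0.66 = 0.4010 m³/s
Stations 1, 6 contribute zero (depth or velocity is 0).
Q = Σ qᵢ = 5.658 m³/s
= 5.658 × 3600 = 20370 m³/h

20400 m³/h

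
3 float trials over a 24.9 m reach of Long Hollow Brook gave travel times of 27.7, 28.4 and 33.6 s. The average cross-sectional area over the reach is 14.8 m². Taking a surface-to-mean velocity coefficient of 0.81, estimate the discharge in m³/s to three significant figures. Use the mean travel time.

t̄ = (27.7 + 28.4 + 33.6) / 3 = 29.9 s
v_surface = L / t̄ = 24.9 / 29.9 = 0.8328 m/s
v_mean = 0.81 × 0.8328 = 0.6745 m/s
Q = A × v_mean = 14.8 × 0.6745 = 9.983 m³/s

9.98 m³/s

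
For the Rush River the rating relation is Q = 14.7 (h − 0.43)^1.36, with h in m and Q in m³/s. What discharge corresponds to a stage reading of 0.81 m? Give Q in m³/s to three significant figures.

3.94 m³/s

Q = 14.7 × (0.81 − 0.43)^1.36 = 14.7 × 0.38^1.36 = 3.943 m³/s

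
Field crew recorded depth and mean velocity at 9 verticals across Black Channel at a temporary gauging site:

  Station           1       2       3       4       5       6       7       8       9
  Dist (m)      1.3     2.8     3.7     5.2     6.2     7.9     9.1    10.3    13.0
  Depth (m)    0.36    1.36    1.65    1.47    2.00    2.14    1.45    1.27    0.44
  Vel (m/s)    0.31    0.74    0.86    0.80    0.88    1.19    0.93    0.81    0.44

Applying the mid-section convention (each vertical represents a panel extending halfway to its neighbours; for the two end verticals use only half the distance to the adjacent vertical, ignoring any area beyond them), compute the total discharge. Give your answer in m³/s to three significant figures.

14.4 m³/s

w_1 = (2.8 − 1.3)/2 = 0.75 m; q_1 = 0.31 × 0.36 × 0.75 = 0.08370 m³/s
w_2 = (3.7 − 1.3)/2 = 1.2 m; q_2 = 0.74 × 1.36 × 1.2 = 1.208 m³/s
w_3 = (5.2 − 2.8)/2 = 1.2 m; q_3 = 0.86 × 1.65 × 1.2 = 1.703 m³/s
w_4 = (6.2 − 3.7)/2 = 1.25 m; q_4 = 0.80 × 1.47 × 1.25 = 1.470 m³/s
w_5 = (7.9 − 5.2)/2 = 1.35 m; q_5 = 0.88 × 2.00 × 1.35 = 2.376 m³/s
w_6 = (9.1 − 6.2)/2 = 1.45 m; q_6 = 1.19 × 2.14 × 1.45 = 3.693 m³/s
w_7 = (10.3 − 7.9)/2 = 1.2 m; q_7 = 0.93 × 1.45 × 1.2 = 1.618 m³/s
w_8 = (13.0 − 9.1)/2 = 1.95 m; q_8 = 0.81 × 1.27 × 1.95 = 2.006 m³/s
w_9 = (13.0 − 10.3)/2 = 1.35 m; q_9 = 0.44 × 0.44 × 1.35 = 0.2614 m³/s
Q = Σ qᵢ = 14.42 m³/s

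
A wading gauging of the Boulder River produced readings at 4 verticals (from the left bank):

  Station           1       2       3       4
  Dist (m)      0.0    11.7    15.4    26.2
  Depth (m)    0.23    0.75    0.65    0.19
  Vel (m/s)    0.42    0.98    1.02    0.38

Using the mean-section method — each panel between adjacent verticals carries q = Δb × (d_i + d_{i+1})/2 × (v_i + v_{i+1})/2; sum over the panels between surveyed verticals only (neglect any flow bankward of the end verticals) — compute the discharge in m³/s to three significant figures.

9.78 m³/s

Panel 1-2: Δb = 11.7 m, d̄ = (0.23+0.75)/2 = 0.49, v̄ = (0.42+0.98)/2 = 0.7 → q = 11.7×0.49×0.7 = 4.013 m³/s
Panel 2-3: Δb = 3.7 m, d̄ = (0.75+0.65)/2 = 0.7, v̄ = (0.98+1.02)/2 = 1 → q = 3.7×0.7×1 = 2.590 m³/s
Panel 3-4: Δb = 10.8 m, d̄ = (0.65+0.19)/2 = 0.42, v̄ = (1.02+0.38)/2 = 0.7 → q = 10.8×0.42×0.7 = 3.175 m³/s
Q = Σ q = 9.778 m³/s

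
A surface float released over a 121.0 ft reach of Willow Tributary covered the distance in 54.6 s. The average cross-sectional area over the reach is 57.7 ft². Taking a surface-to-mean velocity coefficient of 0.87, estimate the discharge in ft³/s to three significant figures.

v_surface = L / t̄ = 121.0 / 54.6 = 2.216 ft/s
v_mean = 0.87 × 2.216 = 1.928 ft/s
Q = A × v_mean = 57.7 × 1.928 = 111.2 ft³/s

111 ft³/s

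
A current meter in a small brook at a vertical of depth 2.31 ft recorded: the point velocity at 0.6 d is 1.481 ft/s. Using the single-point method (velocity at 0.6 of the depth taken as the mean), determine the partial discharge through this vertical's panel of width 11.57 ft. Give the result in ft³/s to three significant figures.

v̄ = v₀.₆ = 1.481 ft/s
q = v̄ × d × w = 1.481 × 2.31 × 11.57 = 39.58 ft³/s

39.6 ft³/s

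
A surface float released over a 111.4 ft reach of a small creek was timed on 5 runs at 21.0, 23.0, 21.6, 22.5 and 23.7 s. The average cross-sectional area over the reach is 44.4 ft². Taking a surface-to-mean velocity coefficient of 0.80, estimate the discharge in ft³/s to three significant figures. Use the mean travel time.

177 ft³/s

t̄ = (21.0 + 23.0 + 21.6 + 22.5 + 23.7) / 5 = 22.36 s
v_surface = L / t̄ = 111.4 / 22.36 = 4.982 ft/s
v_mean = 0.80 × 4.982 = 3.986 ft/s
Q = A × v_mean = 44.4 × 3.986 = 177.0 ft³/s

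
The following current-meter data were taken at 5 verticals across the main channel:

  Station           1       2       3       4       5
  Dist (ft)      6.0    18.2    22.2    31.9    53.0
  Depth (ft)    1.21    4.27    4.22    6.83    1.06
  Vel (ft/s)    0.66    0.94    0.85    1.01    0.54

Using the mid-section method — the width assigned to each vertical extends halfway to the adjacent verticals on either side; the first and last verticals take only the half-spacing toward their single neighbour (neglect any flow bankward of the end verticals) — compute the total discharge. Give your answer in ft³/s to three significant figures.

w_1 = (18.2 − 6.0)/2 = 6.1 ft; q_1 = 0.66 × 1.21 × 6.1 = 4.871 ft³/s
w_2 = (22.2 − 6.0)/2 = 8.1 ft; q_2 = 0.94 × 4.27 × 8.1 = 32.51 ft³/s
w_3 = (31.9 − 18.2)/2 = 6.85 ft; q_3 = 0.85 × 4.22 × 6.85 = 24.57 ft³/s
w_4 = (53.0 − 22.2)/2 = 15.4 ft; q_4 = 1.01 × 6.83 × 15.4 = 106.2 ft³/s
w_5 = (53.0 − 31.9)/2 = 10.55 ft; q_5 = 0.54 × 1.06 × 10.55 = 6.039 ft³/s
Q = Σ qᵢ = 174.2 ft³/s

174 ft³/s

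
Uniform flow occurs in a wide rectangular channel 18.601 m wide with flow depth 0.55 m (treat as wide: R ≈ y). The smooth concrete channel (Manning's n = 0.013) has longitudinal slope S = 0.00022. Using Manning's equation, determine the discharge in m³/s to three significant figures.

7.84 m³/s

A = b·y = 18.601 × 0.55 = 10.23 m²
Wide channel: R ≈ y = 0.55 m
Q = (1/n)·A·R^(2/3)·S^(1/2) = (1/0.013) × 10.23 × 0.5500^(2/3) × 0.00022^(1/2) = 7.836 m³/s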